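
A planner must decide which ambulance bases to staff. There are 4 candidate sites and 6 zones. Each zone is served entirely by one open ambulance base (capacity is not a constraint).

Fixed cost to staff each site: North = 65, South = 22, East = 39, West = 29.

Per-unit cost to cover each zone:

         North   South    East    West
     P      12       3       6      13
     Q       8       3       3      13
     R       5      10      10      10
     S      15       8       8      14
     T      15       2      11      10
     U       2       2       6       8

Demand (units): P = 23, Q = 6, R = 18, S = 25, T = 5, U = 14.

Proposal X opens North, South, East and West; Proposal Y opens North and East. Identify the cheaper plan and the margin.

Proposal X: {North, South, East, West}: P→South 3·23=69, Q→South 3·6=18, R→North 5·18=90, S→South 8·25=200, T→South 2·5=10, U→North 2·14=28. Service 415; fixed 155; total 570.
Proposal Y: {North, East}: P→East 6·23=138, Q→East 3·6=18, R→North 5·18=90, S→East 8·25=200, T→East 11·5=55, U→North 2·14=28. Service 529; fixed 104; total 633.
Difference: |570 − 633| = 63.

Proposal X is cheaper by 63.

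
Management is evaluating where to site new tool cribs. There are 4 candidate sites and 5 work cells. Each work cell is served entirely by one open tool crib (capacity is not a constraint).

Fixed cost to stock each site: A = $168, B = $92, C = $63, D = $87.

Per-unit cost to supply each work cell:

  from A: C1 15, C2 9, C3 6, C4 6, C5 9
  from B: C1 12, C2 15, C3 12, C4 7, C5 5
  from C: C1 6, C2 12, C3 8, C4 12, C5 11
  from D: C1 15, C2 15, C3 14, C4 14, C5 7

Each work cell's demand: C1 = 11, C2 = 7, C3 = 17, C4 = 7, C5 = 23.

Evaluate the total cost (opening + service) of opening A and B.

Each work cell is assigned to its cheapest site among the open ones.
{A, B}: C1→B 12·11=132, C2→A 9·7=63, C3→A 6·17=102, C4→A 6·7=42, C5→B 5·23=115. Service 454; fixed 260; total 714.

Total cost: 714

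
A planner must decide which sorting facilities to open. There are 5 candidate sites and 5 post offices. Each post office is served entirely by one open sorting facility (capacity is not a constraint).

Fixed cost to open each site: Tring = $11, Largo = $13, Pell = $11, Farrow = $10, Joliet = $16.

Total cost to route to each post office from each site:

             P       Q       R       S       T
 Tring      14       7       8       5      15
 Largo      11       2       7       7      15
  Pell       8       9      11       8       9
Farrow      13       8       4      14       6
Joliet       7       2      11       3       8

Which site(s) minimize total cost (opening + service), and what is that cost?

Open Joliet only; minimum total cost 47.

For any fixed open set, each post office goes to its cheapest open site; total = fixed + service.
{Joliet}: P→Joliet 7, Q→Joliet 2, R→Joliet 11, S→Joliet 3, T→Joliet 8. Service 31; fixed 16; total 47.
{Farrow, Joliet}: P→Joliet 7, Q→Joliet 2, R→Farrow 4, S→Joliet 3, T→Farrow 6. Service 22; fixed 26; total 48.
{Largo, Farrow}: service 30 + fixed 23 = 53
{Tring, Largo, Pell, Farrow, Joliet}: P→Joliet 7, Q→Largo 2, R→Farrow 4, S→Joliet 3, T→Farrow 6. Service 22; fixed 61; total 83.
No other subset beats 47.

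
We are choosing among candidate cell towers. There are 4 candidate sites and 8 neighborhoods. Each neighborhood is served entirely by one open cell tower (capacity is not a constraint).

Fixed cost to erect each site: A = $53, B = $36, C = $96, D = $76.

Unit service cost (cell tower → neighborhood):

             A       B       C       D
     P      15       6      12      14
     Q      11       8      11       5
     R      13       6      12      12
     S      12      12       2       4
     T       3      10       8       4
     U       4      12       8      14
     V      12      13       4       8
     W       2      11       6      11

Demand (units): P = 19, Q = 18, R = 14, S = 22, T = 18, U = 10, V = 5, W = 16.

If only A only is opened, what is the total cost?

Each neighborhood is assigned to its cheapest site among the open ones.
{A}: P→A 15·19=285, Q→A 11·18=198, R→A 13·14=182, S→A 12·22=264, T→A 3·18=54, U→A 4·10=40, V→A 12·5=60, W→A 2·16=32. Service 1115; fixed 53; total 1168.

Total cost: 1168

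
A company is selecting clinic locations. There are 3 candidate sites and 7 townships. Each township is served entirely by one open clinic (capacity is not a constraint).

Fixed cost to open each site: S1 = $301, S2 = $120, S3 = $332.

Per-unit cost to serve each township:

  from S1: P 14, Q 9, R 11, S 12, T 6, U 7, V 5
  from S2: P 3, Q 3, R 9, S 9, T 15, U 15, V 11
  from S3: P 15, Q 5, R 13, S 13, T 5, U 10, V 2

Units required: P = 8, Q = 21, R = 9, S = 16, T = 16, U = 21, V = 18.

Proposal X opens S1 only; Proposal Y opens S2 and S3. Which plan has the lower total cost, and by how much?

Proposal Y is cheaper by 136.

Proposal X: {S1}: P→S1 14·8=112, Q→S1 9·21=189, R→S1 11·9=99, S→S1 12·16=192, T→S1 6·16=96, U→S1 7·21=147, V→S1 5·18=90. Service 925; fixed 301; total 1226.
Proposal Y: {S2, S3}: P→S2 3·8=24, Q→S2 3·21=63, R→S2 9·9=81, S→S2 9·16=144, T→S3 5·16=80, U→S3 10·21=210, V→S3 2·18=36. Service 638; fixed 452; total 1090.
Difference: |1226 − 1090| = 136.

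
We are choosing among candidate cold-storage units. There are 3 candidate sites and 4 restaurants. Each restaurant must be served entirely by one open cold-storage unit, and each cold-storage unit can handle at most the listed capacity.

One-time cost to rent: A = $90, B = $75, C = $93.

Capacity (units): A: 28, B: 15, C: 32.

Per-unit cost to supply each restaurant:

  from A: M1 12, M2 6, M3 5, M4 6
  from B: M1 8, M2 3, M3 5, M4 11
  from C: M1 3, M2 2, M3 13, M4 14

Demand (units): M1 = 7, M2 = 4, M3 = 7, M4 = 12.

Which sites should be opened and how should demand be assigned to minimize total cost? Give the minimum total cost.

Minimum total cost: 319

Open {A, C}: M1→C 3·7=21, M2→C 2·4=8, M3→A 5·7=35, M4→A 6·12=72.
Loads: A carries 19/28, C carries 11/32. Service 136; fixed 183; total 319.
Next best feasible plan costs 335.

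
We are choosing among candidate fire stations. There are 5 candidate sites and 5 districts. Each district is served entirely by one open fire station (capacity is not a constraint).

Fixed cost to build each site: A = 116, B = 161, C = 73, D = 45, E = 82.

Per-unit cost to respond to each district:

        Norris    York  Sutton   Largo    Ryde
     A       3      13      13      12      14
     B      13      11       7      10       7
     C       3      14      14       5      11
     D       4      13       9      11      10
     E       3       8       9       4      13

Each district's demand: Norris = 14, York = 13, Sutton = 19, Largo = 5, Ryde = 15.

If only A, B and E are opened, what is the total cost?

Total cost: 763

Each district is assigned to its cheapest site among the open ones.
{A, B, E}: Norris→A 3·14=42, York→E 8·13=104, Sutton→B 7·19=133, Largo→E 4·5=20, Ryde→B 7·15=105. Service 404; fixed 359; total 763.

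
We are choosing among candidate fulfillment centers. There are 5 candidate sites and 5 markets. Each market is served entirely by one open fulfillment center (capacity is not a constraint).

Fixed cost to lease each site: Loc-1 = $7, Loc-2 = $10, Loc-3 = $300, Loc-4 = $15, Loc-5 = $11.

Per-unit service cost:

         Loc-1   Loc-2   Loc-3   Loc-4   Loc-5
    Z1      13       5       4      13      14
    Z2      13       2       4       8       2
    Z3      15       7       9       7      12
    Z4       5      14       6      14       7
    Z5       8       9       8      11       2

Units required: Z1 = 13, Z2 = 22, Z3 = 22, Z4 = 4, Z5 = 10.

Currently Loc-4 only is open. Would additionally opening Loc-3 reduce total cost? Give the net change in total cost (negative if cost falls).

No — net change +33 (cost rises by 33).

Current service cost with {Loc-4}: 665.
Adding Loc-3: each market re-picks its cheapest; new service cost 398, saving 267.
Extra fixed cost: 300. Net change = 300 − 267 = 33.
(Totals: 680 → 713.)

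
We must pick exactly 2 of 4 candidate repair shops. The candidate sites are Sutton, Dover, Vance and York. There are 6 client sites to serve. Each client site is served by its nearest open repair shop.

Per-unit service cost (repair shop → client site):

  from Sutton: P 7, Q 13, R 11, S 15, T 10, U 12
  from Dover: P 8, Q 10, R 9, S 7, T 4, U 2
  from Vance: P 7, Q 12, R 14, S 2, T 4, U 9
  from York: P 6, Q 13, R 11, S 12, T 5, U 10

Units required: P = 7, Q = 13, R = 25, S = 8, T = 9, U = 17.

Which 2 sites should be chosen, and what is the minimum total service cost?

Choose Dover and Vance; total service cost 490.

With exactly 2 open, each client site uses its cheapest among the chosen.
{Dover, Vance}: P→Vance 7·7=49, Q→Dover 10·13=130, R→Dover 9·25=225, S→Vance 2·8=16, T→Dover 4·9=36, U→Dover 2·17=34. Service cost 490.
{Dover, York}: service cost 523
{Sutton, Dover}: service cost 530
Among all 6 size-2 choices, {Dover, Vance} is lowest.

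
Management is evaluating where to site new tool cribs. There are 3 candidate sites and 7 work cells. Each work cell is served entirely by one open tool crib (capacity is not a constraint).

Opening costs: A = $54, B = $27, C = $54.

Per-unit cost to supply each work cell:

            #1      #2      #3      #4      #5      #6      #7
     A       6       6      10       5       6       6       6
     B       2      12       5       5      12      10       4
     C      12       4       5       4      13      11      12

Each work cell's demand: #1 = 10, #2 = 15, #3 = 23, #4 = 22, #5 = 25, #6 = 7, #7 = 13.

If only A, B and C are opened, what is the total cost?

Each work cell is assigned to its cheapest site among the open ones.
{A, B, C}: #1→B 2·10=20, #2→C 4·15=60, #3→B 5·23=115, #4→C 4·22=88, #5→A 6·25=150, #6→A 6·7=42, #7→B 4·13=52. Service 527; fixed 135; total 662.

Total cost: 662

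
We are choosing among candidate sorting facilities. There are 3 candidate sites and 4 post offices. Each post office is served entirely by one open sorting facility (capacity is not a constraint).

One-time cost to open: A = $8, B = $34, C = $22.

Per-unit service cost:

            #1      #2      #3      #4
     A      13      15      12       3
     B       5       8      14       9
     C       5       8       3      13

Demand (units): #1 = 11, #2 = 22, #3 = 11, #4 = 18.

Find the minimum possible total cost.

For any fixed open set, each post office goes to its cheapest open site; total = fixed + service.
{A, C}: #1→C 5·11=55, #2→C 8·22=176, #3→C 3·11=33, #4→A 3·18=54. Service 318; fixed 30; total 348.
{A, B, C}: service 318 + fixed 64 = 382
{A, B}: service 417 + fixed 42 = 459
{A}: #1→A 13·11=143, #2→A 15·22=330, #3→A 12·11=132, #4→A 3·18=54. Service 659; fixed 8; total 667.
No other subset beats 348.

Minimum total cost: 348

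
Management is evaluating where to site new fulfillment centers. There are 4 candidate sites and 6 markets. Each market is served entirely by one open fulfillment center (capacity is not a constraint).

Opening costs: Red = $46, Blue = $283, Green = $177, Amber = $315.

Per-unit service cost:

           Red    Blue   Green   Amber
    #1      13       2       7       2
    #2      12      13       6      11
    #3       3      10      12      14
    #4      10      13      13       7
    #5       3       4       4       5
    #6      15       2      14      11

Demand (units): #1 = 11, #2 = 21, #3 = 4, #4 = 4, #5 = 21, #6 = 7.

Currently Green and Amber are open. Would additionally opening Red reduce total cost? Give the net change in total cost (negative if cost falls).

Current service cost with {Green, Amber}: 385.
Adding Red: each market re-picks its cheapest; new service cost 328, saving 57.
Extra fixed cost: 46. Net change = 46 − 57 = -11.
(Totals: 877 → 866.)

Yes — net change −11 (cost falls by 11).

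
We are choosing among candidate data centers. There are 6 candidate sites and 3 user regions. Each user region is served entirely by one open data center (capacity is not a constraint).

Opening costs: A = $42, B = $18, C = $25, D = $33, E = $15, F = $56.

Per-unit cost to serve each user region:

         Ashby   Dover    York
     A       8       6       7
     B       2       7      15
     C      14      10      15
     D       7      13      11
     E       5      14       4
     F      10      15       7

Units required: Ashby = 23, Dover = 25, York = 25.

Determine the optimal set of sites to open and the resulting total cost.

For any fixed open set, each user region goes to its cheapest open site; total = fixed + service.
{B, E}: Ashby→B 2·23=46, Dover→B 7·25=175, York→E 4·25=100. Service 321; fixed 33; total 354.
{A, B, E}: service 296 + fixed 75 = 371
{B, C, E}: service 321 + fixed 58 = 379
{A, B, C, D, E, F}: Ashby→B 2·23=46, Dover→A 6·25=150, York→E 4·25=100. Service 296; fixed 189; total 485.
No other subset beats 354.

Open B and E; minimum total cost 354.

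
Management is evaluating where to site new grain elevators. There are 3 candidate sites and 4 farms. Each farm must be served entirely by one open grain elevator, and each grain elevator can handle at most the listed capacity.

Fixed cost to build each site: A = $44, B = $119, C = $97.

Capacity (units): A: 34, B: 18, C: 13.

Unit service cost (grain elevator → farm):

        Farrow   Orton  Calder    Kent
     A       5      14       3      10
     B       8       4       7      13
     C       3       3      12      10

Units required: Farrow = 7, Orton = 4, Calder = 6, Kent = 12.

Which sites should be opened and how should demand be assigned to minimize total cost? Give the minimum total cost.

Minimum total cost: 273

Open {A}: Farrow→A 5·7=35, Orton→A 14·4=56, Calder→A 3·6=18, Kent→A 10·12=120.
Loads: A carries 29/34. Service 229; fixed 44; total 273.
Next best feasible plan costs 312.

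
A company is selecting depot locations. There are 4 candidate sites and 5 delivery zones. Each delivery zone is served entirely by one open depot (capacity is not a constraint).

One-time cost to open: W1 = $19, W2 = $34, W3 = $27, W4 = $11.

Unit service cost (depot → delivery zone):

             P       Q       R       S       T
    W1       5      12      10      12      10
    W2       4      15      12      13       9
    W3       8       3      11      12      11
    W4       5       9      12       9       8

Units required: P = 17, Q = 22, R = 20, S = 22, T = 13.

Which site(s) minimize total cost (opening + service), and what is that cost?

Open W1, W3 and W4; minimum total cost 710.

For any fixed open set, each delivery zone goes to its cheapest open site; total = fixed + service.
{W1, W3, W4}: P→W1 5·17=85, Q→W3 3·22=66, R→W1 10·20=200, S→W4 9·22=198, T→W4 8·13=104. Service 653; fixed 57; total 710.
{W3, W4}: P→W4 5·17=85, Q→W3 3·22=66, R→W3 11·20=220, S→W4 9·22=198, T→W4 8·13=104. Service 673; fixed 38; total 711.
{W1, W2, W3, W4}: P→W2 4·17=68, Q→W3 3·22=66, R→W1 10·20=200, S→W4 9·22=198, T→W4 8·13=104. Service 636; fixed 91; total 727.
{W4}: P→W4 5·17=85, Q→W4 9·22=198, R→W4 12·20=240, S→W4 9·22=198, T→W4 8·13=104. Service 825; fixed 11; total 836.
No other subset beats 710.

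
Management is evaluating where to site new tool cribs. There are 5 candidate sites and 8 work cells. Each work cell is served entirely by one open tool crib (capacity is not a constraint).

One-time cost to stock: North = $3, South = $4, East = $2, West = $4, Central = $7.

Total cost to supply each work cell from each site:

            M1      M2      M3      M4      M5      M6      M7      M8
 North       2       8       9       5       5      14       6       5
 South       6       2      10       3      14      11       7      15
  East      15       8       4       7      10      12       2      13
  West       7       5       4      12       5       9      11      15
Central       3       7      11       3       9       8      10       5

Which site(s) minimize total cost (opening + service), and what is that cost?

Open North, South and East; minimum total cost 43.

For any fixed open set, each work cell goes to its cheapest open site; total = fixed + service.
{North, South, East}: M1→North 2, M2→South 2, M3→East 4, M4→South 3, M5→North 5, M6→South 11, M7→East 2, M8→North 5. Service 34; fixed 9; total 43.
{North, South, East, West}: service 32 + fixed 13 = 45
{North, East, West}: service 37 + fixed 9 = 46
{North, South, East, West, Central}: M1→North 2, M2→South 2, M3→East 4, M4→South 3, M5→North 5, M6→Central 8, M7→East 2, M8→North 5. Service 31; fixed 20; total 51.
No other subset beats 43.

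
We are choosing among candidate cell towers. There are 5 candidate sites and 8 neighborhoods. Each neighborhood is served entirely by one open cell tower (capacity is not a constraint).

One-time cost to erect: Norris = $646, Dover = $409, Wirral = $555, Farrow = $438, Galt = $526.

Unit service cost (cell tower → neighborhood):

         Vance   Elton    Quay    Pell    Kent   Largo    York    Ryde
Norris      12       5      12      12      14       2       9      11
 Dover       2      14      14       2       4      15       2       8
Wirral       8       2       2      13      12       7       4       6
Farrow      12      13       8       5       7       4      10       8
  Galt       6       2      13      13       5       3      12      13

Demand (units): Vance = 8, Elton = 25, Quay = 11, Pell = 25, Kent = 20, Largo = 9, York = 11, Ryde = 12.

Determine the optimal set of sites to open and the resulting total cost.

Open Dover only; minimum total cost 1312.

For any fixed open set, each neighborhood goes to its cheapest open site; total = fixed + service.
{Dover}: Vance→Dover 2·8=16, Elton→Dover 14·25=350, Quay→Dover 14·11=154, Pell→Dover 2·25=50, Kent→Dover 4·20=80, Largo→Dover 15·9=135, York→Dover 2·11=22, Ryde→Dover 8·12=96. Service 903; fixed 409; total 1312.
{Dover, Wirral}: service 375 + fixed 964 = 1339
{Dover, Galt}: service 484 + fixed 935 = 1419
{Norris, Dover, Wirral, Farrow, Galt}: service 330 + fixed 2574 = 2904
No other subset beats 1312.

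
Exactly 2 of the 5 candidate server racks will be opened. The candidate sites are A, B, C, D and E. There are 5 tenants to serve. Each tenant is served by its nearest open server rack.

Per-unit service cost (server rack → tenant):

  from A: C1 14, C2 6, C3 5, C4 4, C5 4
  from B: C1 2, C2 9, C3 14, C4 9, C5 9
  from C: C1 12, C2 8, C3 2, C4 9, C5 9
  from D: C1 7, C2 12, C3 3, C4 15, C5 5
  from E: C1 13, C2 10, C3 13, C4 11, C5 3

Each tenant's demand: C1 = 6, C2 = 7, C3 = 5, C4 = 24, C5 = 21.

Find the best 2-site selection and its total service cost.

With exactly 2 open, each tenant uses its cheapest among the chosen.
{A, B}: C1→B 2·6=12, C2→A 6·7=42, C3→A 5·5=25, C4→A 4·24=96, C5→A 4·21=84. Service cost 259.
{A, D}: service cost 279
{A, C}: service cost 304
Among all 10 size-2 choices, {A, B} is lowest.

Choose A and B; total service cost 259.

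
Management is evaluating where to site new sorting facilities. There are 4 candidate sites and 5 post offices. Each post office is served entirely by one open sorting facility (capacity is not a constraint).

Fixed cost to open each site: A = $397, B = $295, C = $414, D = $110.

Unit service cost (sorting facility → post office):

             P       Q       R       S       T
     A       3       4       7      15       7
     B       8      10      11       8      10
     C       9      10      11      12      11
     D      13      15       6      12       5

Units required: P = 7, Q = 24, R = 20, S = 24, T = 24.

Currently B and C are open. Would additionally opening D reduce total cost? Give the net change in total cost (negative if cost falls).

Yes — net change −110 (cost falls by 110).

Current service cost with {B, C}: 948.
Adding D: each post office re-picks its cheapest; new service cost 728, saving 220.
Extra fixed cost: 110. Net change = 110 − 220 = -110.
(Totals: 1657 → 1547.)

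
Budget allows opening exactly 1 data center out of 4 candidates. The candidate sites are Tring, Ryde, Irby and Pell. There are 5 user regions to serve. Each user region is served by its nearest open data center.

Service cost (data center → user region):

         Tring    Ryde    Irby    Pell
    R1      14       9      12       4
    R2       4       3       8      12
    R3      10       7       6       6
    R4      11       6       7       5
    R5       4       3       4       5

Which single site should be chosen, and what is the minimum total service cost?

Choose Ryde only; total service cost 28.

With exactly 1 open, each user region uses its cheapest among the chosen.
{Ryde}: R1→Ryde 9, R2→Ryde 3, R3→Ryde 7, R4→Ryde 6, R5→Ryde 3. Service cost 28.
{Pell}: service cost 32
{Irby}: service cost 37
Among all 4 size-1 choices, {Ryde} is lowest.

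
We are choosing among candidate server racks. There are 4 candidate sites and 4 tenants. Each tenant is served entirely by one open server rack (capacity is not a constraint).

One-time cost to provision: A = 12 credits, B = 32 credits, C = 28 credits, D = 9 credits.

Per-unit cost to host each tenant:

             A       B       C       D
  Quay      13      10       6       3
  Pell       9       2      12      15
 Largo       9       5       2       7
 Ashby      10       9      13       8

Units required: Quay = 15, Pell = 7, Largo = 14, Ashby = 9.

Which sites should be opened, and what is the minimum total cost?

For any fixed open set, each tenant goes to its cheapest open site; total = fixed + service.
{B, C, D}: Quay→D 3·15=45, Pell→B 2·7=14, Largo→C 2·14=28, Ashby→D 8·9=72. Service 159; fixed 69; total 228.
{A, B, C, D}: Quay→D 3·15=45, Pell→B 2·7=14, Largo→C 2·14=28, Ashby→D 8·9=72. Service 159; fixed 81; total 240.
{B, D}: service 201 + fixed 41 = 242
{D}: service 320 + fixed 9 = 329
No other subset beats 228.

Open B, C and D; minimum total cost 228.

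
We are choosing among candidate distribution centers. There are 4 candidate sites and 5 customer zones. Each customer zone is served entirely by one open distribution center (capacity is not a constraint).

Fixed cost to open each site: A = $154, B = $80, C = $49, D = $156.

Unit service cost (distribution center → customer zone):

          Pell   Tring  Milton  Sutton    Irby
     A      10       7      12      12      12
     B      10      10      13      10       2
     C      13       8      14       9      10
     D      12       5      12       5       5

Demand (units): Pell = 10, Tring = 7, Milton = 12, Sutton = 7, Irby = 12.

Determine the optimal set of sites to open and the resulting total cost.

Open B only; minimum total cost 500.

For any fixed open set, each customer zone goes to its cheapest open site; total = fixed + service.
{B}: Pell→B 10·10=100, Tring→B 10·7=70, Milton→B 13·12=156, Sutton→B 10·7=70, Irby→B 2·12=24. Service 420; fixed 80; total 500.
{B, C}: Pell→B 10·10=100, Tring→C 8·7=56, Milton→B 13·12=156, Sutton→C 9·7=63, Irby→B 2·12=24. Service 399; fixed 129; total 528.
{D}: service 394 + fixed 156 = 550
{A, B, C, D}: Pell→A 10·10=100, Tring→D 5·7=35, Milton→A 12·12=144, Sutton→D 5·7=35, Irby→B 2·12=24. Service 338; fixed 439; total 777.
No other subset beats 500.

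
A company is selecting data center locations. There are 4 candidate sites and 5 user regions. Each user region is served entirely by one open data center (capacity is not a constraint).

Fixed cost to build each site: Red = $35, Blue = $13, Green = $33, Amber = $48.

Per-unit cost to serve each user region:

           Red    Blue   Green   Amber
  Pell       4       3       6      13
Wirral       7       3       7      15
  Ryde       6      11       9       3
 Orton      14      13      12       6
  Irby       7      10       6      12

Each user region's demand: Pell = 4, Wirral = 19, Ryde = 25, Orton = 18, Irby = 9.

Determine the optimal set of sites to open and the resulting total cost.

For any fixed open set, each user region goes to its cheapest open site; total = fixed + service.
{Blue, Green, Amber}: Pell→Blue 3·4=12, Wirral→Blue 3·19=57, Ryde→Amber 3·25=75, Orton→Amber 6·18=108, Irby→Green 6·9=54. Service 306; fixed 94; total 400.
{Blue, Amber}: service 342 + fixed 61 = 403
{Red, Blue, Amber}: service 315 + fixed 96 = 411
{Red, Blue, Green, Amber}: service 306 + fixed 129 = 435
No other subset beats 400.

Open Blue, Green and Amber; minimum total cost 400.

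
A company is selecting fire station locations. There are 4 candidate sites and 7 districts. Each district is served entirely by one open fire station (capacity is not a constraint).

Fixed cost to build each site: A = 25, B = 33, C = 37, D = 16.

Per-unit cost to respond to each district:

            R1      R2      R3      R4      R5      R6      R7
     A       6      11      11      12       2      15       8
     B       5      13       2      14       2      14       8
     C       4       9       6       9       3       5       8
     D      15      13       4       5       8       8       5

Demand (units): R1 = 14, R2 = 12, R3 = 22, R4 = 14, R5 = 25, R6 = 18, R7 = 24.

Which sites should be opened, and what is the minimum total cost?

Open B, C and D; minimum total cost 624.

For any fixed open set, each district goes to its cheapest open site; total = fixed + service.
{B, C, D}: R1→C 4·14=56, R2→C 9·12=108, R3→B 2·22=44, R4→D 5·14=70, R5→B 2·25=50, R6→C 5·18=90, R7→D 5·24=120. Service 538; fixed 86; total 624.
{A, B, C, D}: R1→C 4·14=56, R2→C 9·12=108, R3→B 2·22=44, R4→D 5·14=70, R5→A 2·25=50, R6→C 5·18=90, R7→D 5·24=120. Service 538; fixed 111; total 649.
{A, C, D}: R1→C 4·14=56, R2→C 9·12=108, R3→D 4·22=88, R4→D 5·14=70, R5→A 2·25=50, R6→C 5·18=90, R7→D 5·24=120. Service 582; fixed 78; total 660.
{D}: service 988 + fixed 16 = 1004
No other subset beats 624.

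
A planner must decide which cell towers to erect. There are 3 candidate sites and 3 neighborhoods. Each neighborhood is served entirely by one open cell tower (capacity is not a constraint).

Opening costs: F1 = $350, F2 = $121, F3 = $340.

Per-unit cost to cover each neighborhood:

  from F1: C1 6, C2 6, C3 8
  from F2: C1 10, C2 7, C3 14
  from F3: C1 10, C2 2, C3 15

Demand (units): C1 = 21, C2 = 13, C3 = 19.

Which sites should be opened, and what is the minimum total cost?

For any fixed open set, each neighborhood goes to its cheapest open site; total = fixed + service.
{F2}: C1→F2 10·21=210, C2→F2 7·13=91, C3→F2 14·19=266. Service 567; fixed 121; total 688.
{F1}: service 356 + fixed 350 = 706
{F1, F2}: service 356 + fixed 471 = 827
{F1, F2, F3}: service 304 + fixed 811 = 1115
(All 7 nonempty subsets were checked; F2 only is lowest.)

Open F2 only; minimum total cost 688.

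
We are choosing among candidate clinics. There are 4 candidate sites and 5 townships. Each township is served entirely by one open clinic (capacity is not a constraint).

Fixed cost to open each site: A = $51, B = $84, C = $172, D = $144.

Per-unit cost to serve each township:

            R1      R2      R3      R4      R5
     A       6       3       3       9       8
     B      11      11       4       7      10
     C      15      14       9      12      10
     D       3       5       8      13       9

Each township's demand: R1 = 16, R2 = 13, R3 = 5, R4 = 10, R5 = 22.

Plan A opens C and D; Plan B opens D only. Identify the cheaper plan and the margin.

Plan B is cheaper by 162.

Plan A: {C, D}: R1→D 3·16=48, R2→D 5·13=65, R3→D 8·5=40, R4→C 12·10=120, R5→D 9·22=198. Service 471; fixed 316; total 787.
Plan B: {D}: R1→D 3·16=48, R2→D 5·13=65, R3→D 8·5=40, R4→D 13·10=130, R5→D 9·22=198. Service 481; fixed 144; total 625.
Difference: |787 − 625| = 162.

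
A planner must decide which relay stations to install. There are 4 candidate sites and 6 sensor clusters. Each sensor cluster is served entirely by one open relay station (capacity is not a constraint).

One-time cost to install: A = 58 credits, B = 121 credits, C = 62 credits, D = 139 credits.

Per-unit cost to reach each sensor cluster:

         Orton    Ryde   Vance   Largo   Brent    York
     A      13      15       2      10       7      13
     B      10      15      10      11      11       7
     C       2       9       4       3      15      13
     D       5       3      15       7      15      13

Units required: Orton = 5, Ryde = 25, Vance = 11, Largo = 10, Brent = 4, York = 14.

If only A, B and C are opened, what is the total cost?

Total cost: 654

Each sensor cluster is assigned to its cheapest site among the open ones.
{A, B, C}: Orton→C 2·5=10, Ryde→C 9·25=225, Vance→A 2·11=22, Largo→C 3·10=30, Brent→A 7·4=28, York→B 7·14=98. Service 413; fixed 241; total 654.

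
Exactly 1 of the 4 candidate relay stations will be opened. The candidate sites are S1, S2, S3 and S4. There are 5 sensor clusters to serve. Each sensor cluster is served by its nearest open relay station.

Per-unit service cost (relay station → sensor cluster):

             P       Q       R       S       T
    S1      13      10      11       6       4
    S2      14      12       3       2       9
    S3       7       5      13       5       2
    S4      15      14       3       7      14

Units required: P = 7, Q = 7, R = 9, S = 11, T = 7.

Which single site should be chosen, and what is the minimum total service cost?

With exactly 1 open, each sensor cluster uses its cheapest among the chosen.
{S3}: P→S3 7·7=49, Q→S3 5·7=35, R→S3 13·9=117, S→S3 5·11=55, T→S3 2·7=14. Service cost 270.
{S2}: service cost 294
{S1}: service cost 354
Among all 4 size-1 choices, {S3} is lowest.

Choose S3 only; total service cost 270.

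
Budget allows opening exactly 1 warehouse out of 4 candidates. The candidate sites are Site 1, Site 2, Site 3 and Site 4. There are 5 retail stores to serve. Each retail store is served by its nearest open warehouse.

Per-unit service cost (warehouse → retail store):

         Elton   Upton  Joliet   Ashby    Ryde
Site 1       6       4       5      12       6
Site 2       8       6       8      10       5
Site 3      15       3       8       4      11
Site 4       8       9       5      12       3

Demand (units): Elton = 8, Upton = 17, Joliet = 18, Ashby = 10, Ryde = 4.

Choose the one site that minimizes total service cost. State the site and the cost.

With exactly 1 open, each retail store uses its cheapest among the chosen.
{Site 1}: Elton→Site 1 6·8=48, Upton→Site 1 4·17=68, Joliet→Site 1 5·18=90, Ashby→Site 1 12·10=120, Ryde→Site 1 6·4=24. Service cost 350.
{Site 3}: service cost 399
{Site 2}: service cost 430
Among all 4 size-1 choices, {Site 1} is lowest.

Choose Site 1 only; total service cost 350.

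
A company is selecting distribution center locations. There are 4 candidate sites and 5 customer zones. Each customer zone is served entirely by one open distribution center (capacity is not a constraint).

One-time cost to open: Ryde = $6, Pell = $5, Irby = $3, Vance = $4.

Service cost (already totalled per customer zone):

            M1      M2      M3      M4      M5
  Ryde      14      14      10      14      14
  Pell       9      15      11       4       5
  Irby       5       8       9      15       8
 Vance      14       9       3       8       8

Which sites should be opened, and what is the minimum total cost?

Open Pell, Irby and Vance; minimum total cost 37.

For any fixed open set, each customer zone goes to its cheapest open site; total = fixed + service.
{Pell, Irby, Vance}: M1→Irby 5, M2→Irby 8, M3→Vance 3, M4→Pell 4, M5→Pell 5. Service 25; fixed 12; total 37.
{Pell, Irby}: service 31 + fixed 8 = 39
{Pell, Vance}: service 30 + fixed 9 = 39
{Ryde, Pell, Irby, Vance}: M1→Irby 5, M2→Irby 8, M3→Vance 3, M4→Pell 4, M5→Pell 5. Service 25; fixed 18; total 43.
No other subset beats 37.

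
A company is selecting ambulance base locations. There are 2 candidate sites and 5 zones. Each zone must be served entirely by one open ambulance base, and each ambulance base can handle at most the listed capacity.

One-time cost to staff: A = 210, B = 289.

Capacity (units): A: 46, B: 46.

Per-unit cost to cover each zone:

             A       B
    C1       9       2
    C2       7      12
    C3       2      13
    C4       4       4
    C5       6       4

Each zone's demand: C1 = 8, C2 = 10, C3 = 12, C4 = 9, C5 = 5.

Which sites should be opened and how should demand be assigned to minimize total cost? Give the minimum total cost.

Open {A}: C1→A 9·8=72, C2→A 7·10=70, C3→A 2·12=24, C4→A 4·9=36, C5→A 6·5=30.
Loads: A carries 44/46. Service 232; fixed 210; total 442.
Next best feasible plan costs 637.

Minimum total cost: 442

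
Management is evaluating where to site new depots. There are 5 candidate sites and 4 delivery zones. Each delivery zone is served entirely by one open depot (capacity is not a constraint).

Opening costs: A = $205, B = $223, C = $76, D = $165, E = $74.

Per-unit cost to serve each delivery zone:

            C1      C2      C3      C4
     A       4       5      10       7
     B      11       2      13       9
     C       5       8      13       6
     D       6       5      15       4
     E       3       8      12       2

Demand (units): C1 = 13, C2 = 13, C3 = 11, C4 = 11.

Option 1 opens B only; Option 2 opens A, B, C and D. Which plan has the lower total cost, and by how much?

Option 1: {B}: C1→B 11·13=143, C2→B 2·13=26, C3→B 13·11=143, C4→B 9·11=99. Service 411; fixed 223; total 634.
Option 2: {A, B, C, D}: C1→A 4·13=52, C2→B 2·13=26, C3→A 10·11=110, C4→D 4·11=44. Service 232; fixed 669; total 901.
Difference: |634 − 901| = 267.

Option 1 is cheaper by 267.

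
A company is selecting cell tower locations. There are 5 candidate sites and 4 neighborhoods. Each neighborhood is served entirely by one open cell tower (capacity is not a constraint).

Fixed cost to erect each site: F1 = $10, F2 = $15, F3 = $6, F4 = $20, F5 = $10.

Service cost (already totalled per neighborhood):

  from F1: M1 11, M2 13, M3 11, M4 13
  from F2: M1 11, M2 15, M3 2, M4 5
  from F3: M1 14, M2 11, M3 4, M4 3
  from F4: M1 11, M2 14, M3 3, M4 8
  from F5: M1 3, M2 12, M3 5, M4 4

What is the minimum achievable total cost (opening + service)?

For any fixed open set, each neighborhood goes to its cheapest open site; total = fixed + service.
{F5}: M1→F5 3, M2→F5 12, M3→F5 5, M4→F5 4. Service 24; fixed 10; total 34.
{F3, F5}: service 21 + fixed 16 = 37
{F3}: service 32 + fixed 6 = 38
{F1, F2, F3, F4, F5}: service 19 + fixed 61 = 80
No other subset beats 34.

Minimum total cost: 34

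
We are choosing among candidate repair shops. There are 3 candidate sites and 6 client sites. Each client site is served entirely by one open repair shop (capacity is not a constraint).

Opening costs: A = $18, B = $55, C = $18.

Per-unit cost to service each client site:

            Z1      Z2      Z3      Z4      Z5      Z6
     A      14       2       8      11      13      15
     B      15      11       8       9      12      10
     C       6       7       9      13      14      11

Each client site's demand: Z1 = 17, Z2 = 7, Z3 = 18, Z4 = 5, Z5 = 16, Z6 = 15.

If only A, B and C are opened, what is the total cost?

Each client site is assigned to its cheapest site among the open ones.
{A, B, C}: Z1→C 6·17=102, Z2→A 2·7=14, Z3→A 8·18=144, Z4→B 9·5=45, Z5→B 12·16=192, Z6→B 10·15=150. Service 647; fixed 91; total 738.

Total cost: 738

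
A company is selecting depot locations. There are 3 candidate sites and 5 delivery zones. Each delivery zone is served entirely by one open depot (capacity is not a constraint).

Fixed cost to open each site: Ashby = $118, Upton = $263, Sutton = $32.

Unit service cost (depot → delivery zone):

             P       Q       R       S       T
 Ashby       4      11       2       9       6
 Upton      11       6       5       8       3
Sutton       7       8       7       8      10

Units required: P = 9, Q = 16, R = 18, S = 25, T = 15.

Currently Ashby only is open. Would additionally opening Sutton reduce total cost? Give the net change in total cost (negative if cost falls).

Current service cost with {Ashby}: 563.
Adding Sutton: each delivery zone re-picks its cheapest; new service cost 490, saving 73.
Extra fixed cost: 32. Net change = 32 − 73 = -41.
(Totals: 681 → 640.)

Yes — net change −41 (cost falls by 41).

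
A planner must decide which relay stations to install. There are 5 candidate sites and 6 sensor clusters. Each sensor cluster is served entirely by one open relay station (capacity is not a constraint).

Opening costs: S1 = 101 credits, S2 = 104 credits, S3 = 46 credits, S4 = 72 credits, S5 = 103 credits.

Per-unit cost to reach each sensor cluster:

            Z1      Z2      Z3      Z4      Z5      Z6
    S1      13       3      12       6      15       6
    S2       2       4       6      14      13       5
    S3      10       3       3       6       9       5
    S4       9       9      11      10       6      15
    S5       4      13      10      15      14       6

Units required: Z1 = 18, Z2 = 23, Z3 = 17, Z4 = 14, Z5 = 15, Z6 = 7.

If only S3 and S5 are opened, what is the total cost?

Total cost: 595

Each sensor cluster is assigned to its cheapest site among the open ones.
{S3, S5}: Z1→S5 4·18=72, Z2→S3 3·23=69, Z3→S3 3·17=51, Z4→S3 6·14=84, Z5→S3 9·15=135, Z6→S3 5·7=35. Service 446; fixed 149; total 595.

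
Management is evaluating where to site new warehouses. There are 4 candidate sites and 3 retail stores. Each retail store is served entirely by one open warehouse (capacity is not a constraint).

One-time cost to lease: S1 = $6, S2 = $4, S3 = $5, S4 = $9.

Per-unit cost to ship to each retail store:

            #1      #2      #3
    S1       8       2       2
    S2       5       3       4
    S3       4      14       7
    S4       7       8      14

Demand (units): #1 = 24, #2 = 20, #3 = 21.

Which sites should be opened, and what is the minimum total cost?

For any fixed open set, each retail store goes to its cheapest open site; total = fixed + service.
{S1, S3}: #1→S3 4·24=96, #2→S1 2·20=40, #3→S1 2·21=42. Service 178; fixed 11; total 189.
{S1, S2, S3}: service 178 + fixed 15 = 193
{S1, S3, S4}: service 178 + fixed 20 = 198
{S1, S2, S3, S4}: service 178 + fixed 24 = 202
(All 15 nonempty subsets were checked; S1 and S3 is lowest.)

Open S1 and S3; minimum total cost 189.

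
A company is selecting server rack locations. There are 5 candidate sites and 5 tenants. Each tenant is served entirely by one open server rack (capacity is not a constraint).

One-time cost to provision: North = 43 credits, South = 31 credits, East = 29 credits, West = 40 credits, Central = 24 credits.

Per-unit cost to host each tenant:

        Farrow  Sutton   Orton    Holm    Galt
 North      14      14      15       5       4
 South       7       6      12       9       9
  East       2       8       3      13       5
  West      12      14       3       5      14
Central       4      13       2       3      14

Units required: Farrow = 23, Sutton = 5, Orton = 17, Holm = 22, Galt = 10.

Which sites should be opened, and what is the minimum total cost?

For any fixed open set, each tenant goes to its cheapest open site; total = fixed + service.
{East, Central}: Farrow→East 2·23=46, Sutton→East 8·5=40, Orton→Central 2·17=34, Holm→Central 3·22=66, Galt→East 5·10=50. Service 236; fixed 53; total 289.
{South, East, Central}: Farrow→East 2·23=46, Sutton→South 6·5=30, Orton→Central 2·17=34, Holm→Central 3·22=66, Galt→East 5·10=50. Service 226; fixed 84; total 310.
{North, East, Central}: service 226 + fixed 96 = 322
{North, South, East, West, Central}: Farrow→East 2·23=46, Sutton→South 6·5=30, Orton→Central 2·17=34, Holm→Central 3·22=66, Galt→North 4·10=40. Service 216; fixed 167; total 383.
No other subset beats 289.

Open East and Central; minimum total cost 289.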